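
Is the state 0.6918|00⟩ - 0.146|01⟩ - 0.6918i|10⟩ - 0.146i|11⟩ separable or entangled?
Entangled

Writing the state as a|00⟩ + b|01⟩ + c|10⟩ + d|11⟩, it is a product state iff ad − bc = 0.
Here (a, b, c, d) = (0.6918, -0.146, -0.6918i, -0.146i): ad − bc = (0.6918)(-0.146i) − (-0.146)(-0.6918i) = -0.202i ≠ 0, so the state is entangled.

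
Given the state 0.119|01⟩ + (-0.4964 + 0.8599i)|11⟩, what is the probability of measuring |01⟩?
0.01416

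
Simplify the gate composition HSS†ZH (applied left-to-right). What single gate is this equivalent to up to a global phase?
X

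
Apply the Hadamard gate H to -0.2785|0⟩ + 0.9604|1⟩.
0.4822|0⟩ - 0.876|1⟩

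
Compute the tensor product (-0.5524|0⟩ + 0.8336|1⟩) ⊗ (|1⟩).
-0.5524|01⟩ + 0.8336|11⟩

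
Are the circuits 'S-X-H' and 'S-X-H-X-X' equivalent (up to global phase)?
Yes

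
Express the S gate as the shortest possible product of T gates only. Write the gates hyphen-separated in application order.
T-T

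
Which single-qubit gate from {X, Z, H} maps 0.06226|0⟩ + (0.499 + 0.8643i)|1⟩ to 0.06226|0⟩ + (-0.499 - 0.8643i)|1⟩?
Z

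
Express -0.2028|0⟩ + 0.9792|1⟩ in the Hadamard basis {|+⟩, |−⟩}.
0.549|+⟩ - 0.8358|−⟩

With |ψ⟩ = α|0⟩ + β|1⟩, the Hadamard-basis coefficients are ⟨+|ψ⟩ = (α + β)/√2 and ⟨−|ψ⟩ = (α − β)/√2.
Here α = -0.2028, β = 0.9792: (α + β)/√2 = 0.549, (α − β)/√2 = -0.8358.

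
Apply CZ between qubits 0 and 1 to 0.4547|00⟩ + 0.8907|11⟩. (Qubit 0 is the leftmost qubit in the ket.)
0.4547|00⟩ - 0.8907|11⟩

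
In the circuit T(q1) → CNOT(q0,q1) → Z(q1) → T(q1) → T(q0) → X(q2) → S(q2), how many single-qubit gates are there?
6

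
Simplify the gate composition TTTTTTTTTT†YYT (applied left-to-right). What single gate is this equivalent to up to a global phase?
T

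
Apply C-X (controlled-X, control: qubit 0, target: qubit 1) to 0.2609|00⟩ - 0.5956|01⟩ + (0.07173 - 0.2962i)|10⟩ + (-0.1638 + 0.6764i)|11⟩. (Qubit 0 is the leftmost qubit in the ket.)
0.2609|00⟩ - 0.5956|01⟩ + (-0.1638 + 0.6764i)|10⟩ + (0.07173 - 0.2962i)|11⟩

C-X leaves the control-|0⟩ kets |00⟩, |01⟩ unchanged and applies X to qubit 1 on the control-|1⟩ pair (|10⟩, |11⟩).
X = [[0, 1], [1, 0]].
With a = amp(|10⟩) = (0.07173 - 0.2962i) and b = amp(|11⟩) = (-0.1638 + 0.6764i):
new amp(|10⟩) = (1)·b = (-0.1638 + 0.6764i)
new amp(|11⟩) = (1)·a = (0.07173 - 0.2962i)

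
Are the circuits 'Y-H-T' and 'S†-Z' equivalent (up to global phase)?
No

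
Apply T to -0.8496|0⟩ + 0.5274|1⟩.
-0.8496|0⟩ + (0.3729 + 0.3729i)|1⟩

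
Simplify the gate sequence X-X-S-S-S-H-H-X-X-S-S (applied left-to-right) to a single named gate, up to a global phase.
S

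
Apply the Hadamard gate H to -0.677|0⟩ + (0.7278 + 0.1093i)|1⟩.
(0.03592 + 0.07729i)|0⟩ + (-0.9933 - 0.07729i)|1⟩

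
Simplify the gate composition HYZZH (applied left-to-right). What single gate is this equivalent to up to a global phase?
Y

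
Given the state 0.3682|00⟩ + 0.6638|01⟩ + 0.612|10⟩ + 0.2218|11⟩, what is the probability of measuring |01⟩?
0.4406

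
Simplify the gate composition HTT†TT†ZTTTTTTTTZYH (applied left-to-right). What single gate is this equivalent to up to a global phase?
Y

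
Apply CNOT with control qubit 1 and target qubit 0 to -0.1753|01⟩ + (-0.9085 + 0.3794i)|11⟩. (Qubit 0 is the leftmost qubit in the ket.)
(-0.9085 + 0.3794i)|01⟩ - 0.1753|11⟩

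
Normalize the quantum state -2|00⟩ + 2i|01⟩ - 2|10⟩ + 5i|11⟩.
-0.3288|00⟩ + 0.3288i|01⟩ - 0.3288|10⟩ + 0.822i|11⟩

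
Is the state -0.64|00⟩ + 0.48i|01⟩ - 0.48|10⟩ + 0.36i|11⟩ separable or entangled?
Separable

Writing the state as a|00⟩ + b|01⟩ + c|10⟩ + d|11⟩, it is a product state iff ad − bc = 0.
Here (a, b, c, d) = (-0.64, 0.48i, -0.48, 0.36i): ad − bc = (-0.64)(0.36i) − (0.48i)(-0.48) = 0, so the state is separable.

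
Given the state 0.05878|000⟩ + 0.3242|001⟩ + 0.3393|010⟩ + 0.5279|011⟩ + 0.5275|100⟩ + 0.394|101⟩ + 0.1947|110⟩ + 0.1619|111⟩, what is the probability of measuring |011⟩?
0.2787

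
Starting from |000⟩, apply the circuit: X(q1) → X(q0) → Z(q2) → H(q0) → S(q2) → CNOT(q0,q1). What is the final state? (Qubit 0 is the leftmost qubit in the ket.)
1/√2|010⟩ - 1/√2|100⟩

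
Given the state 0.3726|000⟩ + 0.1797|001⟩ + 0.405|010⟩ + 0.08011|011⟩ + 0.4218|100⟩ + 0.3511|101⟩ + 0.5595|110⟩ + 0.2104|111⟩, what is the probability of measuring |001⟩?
0.03229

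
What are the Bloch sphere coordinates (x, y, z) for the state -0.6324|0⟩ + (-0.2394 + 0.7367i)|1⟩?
(0.3028, -0.9318, -0.2001)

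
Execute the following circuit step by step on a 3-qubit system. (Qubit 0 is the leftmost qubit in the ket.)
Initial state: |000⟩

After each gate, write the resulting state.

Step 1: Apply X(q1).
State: |010⟩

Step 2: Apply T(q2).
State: |010⟩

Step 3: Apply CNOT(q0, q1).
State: |010⟩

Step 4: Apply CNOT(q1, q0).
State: |110⟩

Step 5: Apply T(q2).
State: |110⟩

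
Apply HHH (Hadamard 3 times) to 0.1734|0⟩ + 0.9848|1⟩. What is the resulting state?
0.819|0⟩ - 0.5737|1⟩

H² = I, so H^3 = H: a single Hadamard. With (a, b) = (0.1734, 0.9848), H gives ((a + b)/√2, (a − b)/√2) = (0.819, -0.5737).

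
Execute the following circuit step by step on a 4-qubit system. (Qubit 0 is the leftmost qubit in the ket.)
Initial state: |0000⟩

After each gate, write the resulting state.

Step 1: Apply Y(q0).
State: i|1000⟩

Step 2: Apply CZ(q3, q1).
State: i|1000⟩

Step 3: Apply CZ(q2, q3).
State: i|1000⟩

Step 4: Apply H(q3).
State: (1/√2)i|1000⟩ + (1/√2)i|1001⟩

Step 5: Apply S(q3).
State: (1/√2)i|1000⟩ - 1/√2|1001⟩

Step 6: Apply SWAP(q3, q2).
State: (1/√2)i|1000⟩ - 1/√2|1010⟩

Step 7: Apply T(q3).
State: (1/√2)i|1000⟩ - 1/√2|1010⟩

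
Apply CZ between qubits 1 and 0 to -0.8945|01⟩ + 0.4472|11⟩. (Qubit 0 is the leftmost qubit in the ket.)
-0.8945|01⟩ - 0.4472|11⟩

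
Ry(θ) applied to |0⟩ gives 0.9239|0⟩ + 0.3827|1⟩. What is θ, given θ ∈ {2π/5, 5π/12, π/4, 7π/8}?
π/4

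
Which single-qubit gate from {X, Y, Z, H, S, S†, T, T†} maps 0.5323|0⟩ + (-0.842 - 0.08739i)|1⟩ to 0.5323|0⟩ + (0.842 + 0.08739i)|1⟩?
Z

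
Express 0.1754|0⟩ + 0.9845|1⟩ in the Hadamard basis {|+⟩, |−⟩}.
0.8202|+⟩ - 0.5721|−⟩

With |ψ⟩ = α|0⟩ + β|1⟩, the Hadamard-basis coefficients are ⟨+|ψ⟩ = (α + β)/√2 and ⟨−|ψ⟩ = (α − β)/√2.
Here α = 0.1754, β = 0.9845: (α + β)/√2 = 0.8202, (α − β)/√2 = -0.5721.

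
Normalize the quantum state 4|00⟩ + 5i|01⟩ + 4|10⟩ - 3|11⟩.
0.4924|00⟩ + 0.6155i|01⟩ + 0.4924|10⟩ - 0.3693|11⟩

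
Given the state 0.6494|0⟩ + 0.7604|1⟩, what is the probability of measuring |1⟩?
0.5782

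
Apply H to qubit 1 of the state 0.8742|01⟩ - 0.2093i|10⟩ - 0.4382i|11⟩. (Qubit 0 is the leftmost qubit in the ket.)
0.6182|00⟩ - 0.6182|01⟩ - 0.4579i|10⟩ + 0.1619i|11⟩

H on qubit 1 mixes each pair of kets that differ only in qubit 1: amplitudes (a, b) of (|…0…⟩, |…1…⟩) become ((a + b)/√2, (a − b)/√2). Kets absent from the input have amplitude 0.
(|00⟩, |01⟩): (a, b) = (0, 0.8742) → (0.6182, -0.6182)
(|10⟩, |11⟩): (a, b) = (-0.2093i, -0.4382i) → (-0.4579i, 0.1619i)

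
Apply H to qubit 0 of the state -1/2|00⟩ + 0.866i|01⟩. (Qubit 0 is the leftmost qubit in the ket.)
-1/√8|00⟩ + 0.6124i|01⟩ - 1/√8|10⟩ + 0.6124i|11⟩

H on qubit 0 mixes each pair of kets that differ only in qubit 0: amplitudes (a, b) of (|…0…⟩, |…1…⟩) become ((a + b)/√2, (a − b)/√2). Kets absent from the input have amplitude 0.
(|00⟩, |10⟩): (a, b) = (-1/2, 0) → (-1/√8, -1/√8)
(|01⟩, |11⟩): (a, b) = (0.866i, 0) → (0.6124i, 0.6124i)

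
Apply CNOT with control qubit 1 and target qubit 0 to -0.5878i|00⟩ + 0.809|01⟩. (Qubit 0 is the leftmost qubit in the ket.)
-0.5878i|00⟩ + 0.809|11⟩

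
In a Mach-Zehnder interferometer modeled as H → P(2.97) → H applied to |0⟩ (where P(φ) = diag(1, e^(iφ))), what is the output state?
(0.007343 + 0.08538i)|0⟩ + (0.9927 - 0.08538i)|1⟩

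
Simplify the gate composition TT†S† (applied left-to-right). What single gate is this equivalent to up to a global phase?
S†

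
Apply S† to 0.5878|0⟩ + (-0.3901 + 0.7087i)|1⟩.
0.5878|0⟩ + (0.7087 + 0.3901i)|1⟩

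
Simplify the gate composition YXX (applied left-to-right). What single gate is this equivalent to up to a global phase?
Y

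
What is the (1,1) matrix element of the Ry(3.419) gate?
-0.1383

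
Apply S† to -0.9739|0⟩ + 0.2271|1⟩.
-0.9739|0⟩ - 0.2271i|1⟩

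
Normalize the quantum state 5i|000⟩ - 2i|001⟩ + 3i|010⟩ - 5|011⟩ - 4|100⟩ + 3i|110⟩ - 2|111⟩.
0.5213i|000⟩ - 0.2085i|001⟩ + 0.3128i|010⟩ - 0.5213|011⟩ - 0.417|100⟩ + 0.3128i|110⟩ - 0.2085|111⟩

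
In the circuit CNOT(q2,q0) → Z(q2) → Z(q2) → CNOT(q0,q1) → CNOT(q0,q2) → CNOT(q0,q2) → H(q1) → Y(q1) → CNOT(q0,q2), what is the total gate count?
9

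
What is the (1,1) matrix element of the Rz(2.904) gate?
(0.1185 + 0.993i)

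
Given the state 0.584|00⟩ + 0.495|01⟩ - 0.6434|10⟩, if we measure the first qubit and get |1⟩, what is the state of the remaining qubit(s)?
-|0⟩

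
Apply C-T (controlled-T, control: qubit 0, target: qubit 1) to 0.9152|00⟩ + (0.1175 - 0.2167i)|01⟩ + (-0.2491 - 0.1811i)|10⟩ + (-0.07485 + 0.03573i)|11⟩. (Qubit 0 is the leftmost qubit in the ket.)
0.9152|00⟩ + (0.1175 - 0.2167i)|01⟩ + (-0.2491 - 0.1811i)|10⟩ + (-0.07819 - 0.02766i)|11⟩

C-T leaves the control-|0⟩ kets |00⟩, |01⟩ unchanged and applies T to qubit 1 on the control-|1⟩ pair (|10⟩, |11⟩).
T = [[1, 0], [0, (1/√2 + (1/√2)i)]].
With a = amp(|10⟩) = (-0.2491 - 0.1811i) and b = amp(|11⟩) = (-0.07485 + 0.03573i):
new amp(|10⟩) = (1)·a = (-0.2491 - 0.1811i)
new amp(|11⟩) = (1/√2 + (1/√2)i)·b = (-0.07819 - 0.02766i)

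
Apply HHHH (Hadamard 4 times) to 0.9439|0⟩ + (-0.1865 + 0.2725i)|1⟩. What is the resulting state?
0.9439|0⟩ + (-0.1865 + 0.2725i)|1⟩

H² = I, so an even number of Hadamards cancels: H^4 = I and the state is unchanged.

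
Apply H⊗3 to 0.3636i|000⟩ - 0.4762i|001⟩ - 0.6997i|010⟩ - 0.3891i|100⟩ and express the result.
-0.4248i|000⟩ - 0.08803i|001⟩ + 0.07i|010⟩ + 0.4067i|011⟩ - 0.1496i|100⟩ + 0.1871i|101⟩ + 0.3451i|110⟩ + 0.6819i|111⟩

H⊗3 gives amp(|y⟩) = (1/2√2) Σ_x (−1)^(x·y) amp(|x⟩), where x·y is the number of positions in which both x and y have a 1.
|000⟩: (0.3636i - 0.4762i - 0.6997i - 0.3891i)/(2√2) = -0.4248i
|001⟩: (0.3636i + 0.4762i - 0.6997i - 0.3891i)/(2√2) = -0.08803i
|010⟩: (0.3636i - 0.4762i + 0.6997i - 0.3891i)/(2√2) = 0.07i
|011⟩: (0.3636i + 0.4762i + 0.6997i - 0.3891i)/(2√2) = 0.4067i
|100⟩: (0.3636i - 0.4762i - 0.6997i + 0.3891i)/(2√2) = -0.1496i
|101⟩: (0.3636i + 0.4762i - 0.6997i + 0.3891i)/(2√2) = 0.1871i
|110⟩: (0.3636i - 0.4762i + 0.6997i + 0.3891i)/(2√2) = 0.3451i
|111⟩: (0.3636i + 0.4762i + 0.6997i + 0.3891i)/(2√2) = 0.6819i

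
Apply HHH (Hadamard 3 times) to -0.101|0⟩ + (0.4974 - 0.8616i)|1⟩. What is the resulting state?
(0.2803 - 0.6092i)|0⟩ + (-0.4231 + 0.6092i)|1⟩

H² = I, so H^3 = H: a single Hadamard. With (a, b) = (-0.101, (0.4974 - 0.8616i)), H gives ((a + b)/√2, (a − b)/√2) = ((0.2803 - 0.6092i), (-0.4231 + 0.6092i)).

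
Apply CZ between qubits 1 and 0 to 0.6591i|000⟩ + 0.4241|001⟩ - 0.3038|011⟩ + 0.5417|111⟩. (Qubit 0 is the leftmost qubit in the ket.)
0.6591i|000⟩ + 0.4241|001⟩ - 0.3038|011⟩ - 0.5417|111⟩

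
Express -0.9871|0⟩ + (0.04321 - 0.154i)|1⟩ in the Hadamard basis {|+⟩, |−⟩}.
(-0.6674 - 0.1089i)|+⟩ + (-0.7285 + 0.1089i)|−⟩

With |ψ⟩ = α|0⟩ + β|1⟩, the Hadamard-basis coefficients are ⟨+|ψ⟩ = (α + β)/√2 and ⟨−|ψ⟩ = (α − β)/√2.
Here α = -0.9871, β = (0.04321 - 0.154i): (α + β)/√2 = (-0.6674 - 0.1089i), (α − β)/√2 = (-0.7285 + 0.1089i).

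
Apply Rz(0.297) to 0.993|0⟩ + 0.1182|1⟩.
(0.9821 - 0.1469i)|0⟩ + (0.1169 + 0.01749i)|1⟩

Rz(0.297) = [[e^(−iθ/2), 0], [0, e^(iθ/2)]] with e^(±iθ/2) = cos(θ/2) ± i·sin(θ/2); θ = 0.297, cos(θ/2) ≈ 0.988994, sin(θ/2) ≈ 0.147955.
With a = amp(|0⟩) = 0.993 and b = amp(|1⟩) = 0.1182:
new amp(|0⟩) = (0.988994 - 0.147955i)·a = (0.9821 - 0.1469i)
new amp(|1⟩) = (0.988994 + 0.147955i)·b = (0.1169 + 0.01749i)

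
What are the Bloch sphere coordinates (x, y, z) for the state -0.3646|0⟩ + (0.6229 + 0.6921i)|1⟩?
(-0.4542, -0.5047, -0.7341)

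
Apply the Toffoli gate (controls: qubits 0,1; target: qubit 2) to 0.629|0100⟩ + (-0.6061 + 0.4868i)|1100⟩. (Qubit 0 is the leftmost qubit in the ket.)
0.629|0100⟩ + (-0.6061 + 0.4868i)|1110⟩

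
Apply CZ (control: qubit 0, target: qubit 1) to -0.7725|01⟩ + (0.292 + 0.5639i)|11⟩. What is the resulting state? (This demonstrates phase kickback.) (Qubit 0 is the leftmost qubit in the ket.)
-0.7725|01⟩ + (-0.292 - 0.5639i)|11⟩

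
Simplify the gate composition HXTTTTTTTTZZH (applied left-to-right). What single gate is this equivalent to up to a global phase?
Z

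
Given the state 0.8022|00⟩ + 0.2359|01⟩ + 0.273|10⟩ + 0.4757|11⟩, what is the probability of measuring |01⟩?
0.05565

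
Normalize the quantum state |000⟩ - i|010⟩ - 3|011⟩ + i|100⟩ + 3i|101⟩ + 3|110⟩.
0.1826|000⟩ - 0.1826i|010⟩ - 0.5477|011⟩ + 0.1826i|100⟩ + 0.5477i|101⟩ + 0.5477|110⟩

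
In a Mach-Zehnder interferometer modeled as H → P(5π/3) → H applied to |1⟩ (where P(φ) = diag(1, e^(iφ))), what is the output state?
(0.25 + 0.433i)|0⟩ + (0.75 - 0.433i)|1⟩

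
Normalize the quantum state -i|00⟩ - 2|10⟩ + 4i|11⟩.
-0.2182i|00⟩ - 0.4364|10⟩ + 0.8729i|11⟩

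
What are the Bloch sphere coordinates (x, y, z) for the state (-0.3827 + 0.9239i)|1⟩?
(0, 0, -1)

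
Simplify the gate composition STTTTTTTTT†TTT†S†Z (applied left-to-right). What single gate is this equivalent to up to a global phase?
Z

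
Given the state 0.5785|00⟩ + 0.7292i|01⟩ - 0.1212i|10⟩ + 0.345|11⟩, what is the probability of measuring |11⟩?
0.119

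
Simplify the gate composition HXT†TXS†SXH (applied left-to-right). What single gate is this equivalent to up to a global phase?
Z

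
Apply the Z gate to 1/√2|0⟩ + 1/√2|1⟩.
1/√2|0⟩ - 1/√2|1⟩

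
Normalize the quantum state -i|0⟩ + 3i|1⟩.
-0.3162i|0⟩ + 0.9487i|1⟩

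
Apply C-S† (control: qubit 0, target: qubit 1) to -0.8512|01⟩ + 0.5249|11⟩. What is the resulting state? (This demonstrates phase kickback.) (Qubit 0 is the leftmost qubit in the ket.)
-0.8512|01⟩ - 0.5249i|11⟩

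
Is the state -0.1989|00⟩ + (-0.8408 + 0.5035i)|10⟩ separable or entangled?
Separable

Writing the state as a|00⟩ + b|01⟩ + c|10⟩ + d|11⟩, it is a product state iff ad − bc = 0.
Here (a, b, c, d) = (-0.1989, 0, (-0.8408 + 0.5035i), 0): ad − bc = (-0.1989)(0) − (0)(-0.8408 + 0.5035i) = 0, so the state is separable.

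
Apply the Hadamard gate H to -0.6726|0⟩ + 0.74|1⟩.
0.04766|0⟩ - 0.9989|1⟩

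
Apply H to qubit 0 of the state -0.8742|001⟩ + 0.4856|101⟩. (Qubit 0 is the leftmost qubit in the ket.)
-0.2748|001⟩ - 0.9615|101⟩

H on qubit 0 mixes each pair of kets that differ only in qubit 0: amplitudes (a, b) of (|…0…⟩, |…1…⟩) become ((a + b)/√2, (a − b)/√2). Kets absent from the input have amplitude 0.
(|001⟩, |101⟩): (a, b) = (-0.8742, 0.4856) → (-0.2748, -0.9615)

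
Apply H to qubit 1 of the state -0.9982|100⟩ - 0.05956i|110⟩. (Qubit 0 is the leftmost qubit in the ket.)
(-0.7058 - 0.04212i)|100⟩ + (-0.7058 + 0.04212i)|110⟩

H on qubit 1 mixes each pair of kets that differ only in qubit 1: amplitudes (a, b) of (|…0…⟩, |…1…⟩) become ((a + b)/√2, (a − b)/√2). Kets absent from the input have amplitude 0.
(|100⟩, |110⟩): (a, b) = (-0.9982, -0.05956i) → ((-0.7058 - 0.04212i), (-0.7058 + 0.04212i))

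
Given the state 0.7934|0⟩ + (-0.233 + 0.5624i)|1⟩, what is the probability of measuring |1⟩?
0.3706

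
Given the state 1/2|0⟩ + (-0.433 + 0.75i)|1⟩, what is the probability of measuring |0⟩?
1/4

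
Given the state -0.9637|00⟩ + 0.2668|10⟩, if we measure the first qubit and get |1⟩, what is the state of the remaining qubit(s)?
|0⟩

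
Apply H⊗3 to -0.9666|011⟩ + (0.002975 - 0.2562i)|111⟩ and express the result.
(-0.3407 - 0.09058i)|000⟩ + (0.3407 + 0.09058i)|001⟩ + (0.3407 + 0.09058i)|010⟩ + (-0.3407 - 0.09058i)|011⟩ + (-0.3428 + 0.09058i)|100⟩ + (0.3428 - 0.09058i)|101⟩ + (0.3428 - 0.09058i)|110⟩ + (-0.3428 + 0.09058i)|111⟩

H⊗3 gives amp(|y⟩) = (1/2√2) Σ_x (−1)^(x·y) amp(|x⟩), where x·y is the number of positions in which both x and y have a 1.
|000⟩: (-0.9666 + (0.002975 - 0.2562i))/(2√2) = (-0.3407 - 0.09058i)
|001⟩: (0.9666 - (0.002975 - 0.2562i))/(2√2) = (0.3407 + 0.09058i)
|010⟩: (0.9666 - (0.002975 - 0.2562i))/(2√2) = (0.3407 + 0.09058i)
|011⟩: (-0.9666 + (0.002975 - 0.2562i))/(2√2) = (-0.3407 - 0.09058i)
|100⟩: (-0.9666 - (0.002975 - 0.2562i))/(2√2) = (-0.3428 + 0.09058i)
|101⟩: (0.9666 + (0.002975 - 0.2562i))/(2√2) = (0.3428 - 0.09058i)
|110⟩: (0.9666 + (0.002975 - 0.2562i))/(2√2) = (0.3428 - 0.09058i)
|111⟩: (-0.9666 - (0.002975 - 0.2562i))/(2√2) = (-0.3428 + 0.09058i)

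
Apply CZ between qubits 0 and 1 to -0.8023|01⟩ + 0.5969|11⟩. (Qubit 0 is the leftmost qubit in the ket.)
-0.8023|01⟩ - 0.5969|11⟩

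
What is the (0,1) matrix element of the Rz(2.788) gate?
0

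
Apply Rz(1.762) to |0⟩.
(0.6364 - 0.7714i)|0⟩

Rz(1.762) = [[e^(−iθ/2), 0], [0, e^(iθ/2)]] with e^(±iθ/2) = cos(θ/2) ± i·sin(θ/2); θ = 1.762, cos(θ/2) ≈ 0.63638, sin(θ/2) ≈ 0.771376.
With a = amp(|0⟩) = 1 and b = amp(|1⟩) = 0:
new amp(|0⟩) = (0.63638 - 0.771376i)·a = (0.6364 - 0.7714i)
new amp(|1⟩) = (0.63638 + 0.771376i)·b = 0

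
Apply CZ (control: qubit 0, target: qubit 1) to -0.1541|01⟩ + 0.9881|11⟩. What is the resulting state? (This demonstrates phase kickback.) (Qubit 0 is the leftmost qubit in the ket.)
-0.1541|01⟩ - 0.9881|11⟩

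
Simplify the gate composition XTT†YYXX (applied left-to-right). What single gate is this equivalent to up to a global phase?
X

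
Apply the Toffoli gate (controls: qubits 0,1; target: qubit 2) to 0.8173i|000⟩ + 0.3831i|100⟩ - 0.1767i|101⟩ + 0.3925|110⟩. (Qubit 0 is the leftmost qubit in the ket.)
0.8173i|000⟩ + 0.3831i|100⟩ - 0.1767i|101⟩ + 0.3925|111⟩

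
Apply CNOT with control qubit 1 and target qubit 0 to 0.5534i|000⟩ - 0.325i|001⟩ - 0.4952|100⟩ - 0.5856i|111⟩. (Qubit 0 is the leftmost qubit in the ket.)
0.5534i|000⟩ - 0.325i|001⟩ - 0.5856i|011⟩ - 0.4952|100⟩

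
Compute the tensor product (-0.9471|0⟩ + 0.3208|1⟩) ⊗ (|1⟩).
-0.9471|01⟩ + 0.3208|11⟩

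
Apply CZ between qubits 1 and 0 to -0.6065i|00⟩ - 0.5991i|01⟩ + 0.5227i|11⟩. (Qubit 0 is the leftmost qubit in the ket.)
-0.6065i|00⟩ - 0.5991i|01⟩ - 0.5227i|11⟩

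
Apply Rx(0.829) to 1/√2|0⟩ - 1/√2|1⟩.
(0.6472 + 0.2848i)|0⟩ + (-0.6472 - 0.2848i)|1⟩

Rx(0.829) = [[cos(θ/2), −i·sin(θ/2)], [−i·sin(θ/2), cos(θ/2)]]; θ = 0.829, cos(θ/2) ≈ 0.915318, sin(θ/2) ≈ 0.402732.
With a = amp(|0⟩) = 1/√2 and b = amp(|1⟩) = -1/√2:
new amp(|0⟩) = (0.915318)·a + (-0.402732i)·b = (0.6472 + 0.2848i)
new amp(|1⟩) = (-0.402732i)·a + (0.915318)·b = (-0.6472 - 0.2848i)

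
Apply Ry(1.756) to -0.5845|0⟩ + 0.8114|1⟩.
-0.9977|0⟩ + 0.06848|1⟩

Ry(1.756) = [[cos(θ/2), −sin(θ/2)], [sin(θ/2), cos(θ/2)]]; θ = 1.756, cos(θ/2) ≈ 0.638691, sin(θ/2) ≈ 0.769463.
With a = amp(|0⟩) = -0.5845 and b = amp(|1⟩) = 0.8114:
new amp(|0⟩) = (0.638691)·a + (-0.769463)·b = -0.9977
new amp(|1⟩) = (0.769463)·a + (0.638691)·b = 0.06848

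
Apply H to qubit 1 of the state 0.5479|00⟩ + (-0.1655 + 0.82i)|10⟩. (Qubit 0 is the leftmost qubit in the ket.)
0.3874|00⟩ + 0.3874|01⟩ + (-0.117 + 0.5798i)|10⟩ + (-0.117 + 0.5798i)|11⟩

H on qubit 1 mixes each pair of kets that differ only in qubit 1: amplitudes (a, b) of (|…0…⟩, |…1…⟩) become ((a + b)/√2, (a − b)/√2). Kets absent from the input have amplitude 0.
(|00⟩, |01⟩): (a, b) = (0.5479, 0) → (0.3874, 0.3874)
(|10⟩, |11⟩): (a, b) = ((-0.1655 + 0.82i), 0) → ((-0.117 + 0.5798i), (-0.117 + 0.5798i))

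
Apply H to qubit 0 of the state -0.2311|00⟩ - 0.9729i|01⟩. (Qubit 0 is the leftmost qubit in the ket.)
-0.1634|00⟩ - 0.6879i|01⟩ - 0.1634|10⟩ - 0.6879i|11⟩

H on qubit 0 mixes each pair of kets that differ only in qubit 0: amplitudes (a, b) of (|…0…⟩, |…1…⟩) become ((a + b)/√2, (a − b)/√2). Kets absent from the input have amplitude 0.
(|00⟩, |10⟩): (a, b) = (-0.2311, 0) → (-0.1634, -0.1634)
(|01⟩, |11⟩): (a, b) = (-0.9729i, 0) → (-0.6879i, -0.6879i)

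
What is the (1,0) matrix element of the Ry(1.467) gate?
0.6695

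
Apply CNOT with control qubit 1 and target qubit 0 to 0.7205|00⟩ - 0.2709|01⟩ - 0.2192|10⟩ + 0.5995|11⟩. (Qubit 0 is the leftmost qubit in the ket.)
0.7205|00⟩ + 0.5995|01⟩ - 0.2192|10⟩ - 0.2709|11⟩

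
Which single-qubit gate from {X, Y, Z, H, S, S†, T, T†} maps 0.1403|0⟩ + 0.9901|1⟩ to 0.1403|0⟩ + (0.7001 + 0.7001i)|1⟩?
T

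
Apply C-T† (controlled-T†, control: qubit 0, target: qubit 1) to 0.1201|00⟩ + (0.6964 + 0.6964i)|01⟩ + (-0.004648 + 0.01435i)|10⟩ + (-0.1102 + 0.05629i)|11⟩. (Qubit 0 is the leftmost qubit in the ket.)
0.1201|00⟩ + (0.6964 + 0.6964i)|01⟩ + (-0.004648 + 0.01435i)|10⟩ + (-0.03812 + 0.1177i)|11⟩

C-T† leaves the control-|0⟩ kets |00⟩, |01⟩ unchanged and applies T† to qubit 1 on the control-|1⟩ pair (|10⟩, |11⟩).
T† = [[1, 0], [0, (1/√2 - (1/√2)i)]].
With a = amp(|10⟩) = (-0.004648 + 0.01435i) and b = amp(|11⟩) = (-0.1102 + 0.05629i):
new amp(|10⟩) = (1)·a = (-0.004648 + 0.01435i)
new amp(|11⟩) = (1/√2 - (1/√2)i)·b = (-0.03812 + 0.1177i)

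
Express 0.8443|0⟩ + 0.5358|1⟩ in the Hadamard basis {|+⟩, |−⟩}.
0.9759|+⟩ + 0.2181|−⟩

With |ψ⟩ = α|0⟩ + β|1⟩, the Hadamard-basis coefficients are ⟨+|ψ⟩ = (α + β)/√2 and ⟨−|ψ⟩ = (α − β)/√2.
Here α = 0.8443, β = 0.5358: (α + β)/√2 = 0.9759, (α − β)/√2 = 0.2181.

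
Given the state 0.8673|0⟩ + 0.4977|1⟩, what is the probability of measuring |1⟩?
0.2477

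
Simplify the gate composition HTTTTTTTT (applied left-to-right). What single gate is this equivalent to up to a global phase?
H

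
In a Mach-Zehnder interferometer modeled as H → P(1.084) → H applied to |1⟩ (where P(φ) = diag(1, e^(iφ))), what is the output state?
(0.2661 - 0.4419i)|0⟩ + (0.7339 + 0.4419i)|1⟩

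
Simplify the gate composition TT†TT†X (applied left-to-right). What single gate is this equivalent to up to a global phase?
X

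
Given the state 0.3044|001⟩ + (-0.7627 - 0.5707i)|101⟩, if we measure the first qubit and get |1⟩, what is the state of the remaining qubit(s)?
(-0.8007 - 0.5991i)|01⟩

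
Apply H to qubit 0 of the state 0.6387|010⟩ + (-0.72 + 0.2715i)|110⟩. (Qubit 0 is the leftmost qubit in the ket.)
(-0.05749 + 0.192i)|010⟩ + (0.9607 - 0.192i)|110⟩

H on qubit 0 mixes each pair of kets that differ only in qubit 0: amplitudes (a, b) of (|…0…⟩, |…1…⟩) become ((a + b)/√2, (a − b)/√2). Kets absent from the input have amplitude 0.
(|010⟩, |110⟩): (a, b) = (0.6387, (-0.72 + 0.2715i)) → ((-0.05749 + 0.192i), (0.9607 - 0.192i))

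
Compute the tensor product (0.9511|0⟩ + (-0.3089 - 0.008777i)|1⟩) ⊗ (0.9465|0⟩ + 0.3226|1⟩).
0.9002|00⟩ + 0.3068|01⟩ + (-0.2924 - 0.008307i)|10⟩ + (-0.09965 - 0.002831i)|11⟩

amp(|b₁b₂…⟩) = product of the factor amplitudes for bits b₁, b₂, …; only kets whose every factor amplitude is nonzero survive.
|00⟩: (0.9511)(0.9465) = 0.9002
|01⟩: (0.9511)(0.3226) = 0.3068
|10⟩: (-0.3089 - 0.008777i)(0.9465) = (-0.2924 - 0.008307i)
|11⟩: (-0.3089 - 0.008777i)(0.3226) = (-0.09965 - 0.002831i)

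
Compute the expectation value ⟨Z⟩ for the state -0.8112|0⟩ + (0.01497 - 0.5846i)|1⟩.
0.3161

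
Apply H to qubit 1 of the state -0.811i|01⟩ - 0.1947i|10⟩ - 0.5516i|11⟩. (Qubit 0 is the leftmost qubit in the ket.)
-0.5735i|00⟩ + 0.5735i|01⟩ - 0.5277i|10⟩ + 0.2524i|11⟩

H on qubit 1 mixes each pair of kets that differ only in qubit 1: amplitudes (a, b) of (|…0…⟩, |…1…⟩) become ((a + b)/√2, (a − b)/√2). Kets absent from the input have amplitude 0.
(|00⟩, |01⟩): (a, b) = (0, -0.811i) → (-0.5735i, 0.5735i)
(|10⟩, |11⟩): (a, b) = (-0.1947i, -0.5516i) → (-0.5277i, 0.2524i)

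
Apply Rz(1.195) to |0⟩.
(0.8267 - 0.5626i)|0⟩

Rz(1.195) = [[e^(−iθ/2), 0], [0, e^(iθ/2)]] with e^(±iθ/2) = cos(θ/2) ± i·sin(θ/2); θ = 1.195, cos(θ/2) ≈ 0.826745, sin(θ/2) ≈ 0.562577.
With a = amp(|0⟩) = 1 and b = amp(|1⟩) = 0:
new amp(|0⟩) = (0.826745 - 0.562577i)·a = (0.8267 - 0.5626i)
new amp(|1⟩) = (0.826745 + 0.562577i)·b = 0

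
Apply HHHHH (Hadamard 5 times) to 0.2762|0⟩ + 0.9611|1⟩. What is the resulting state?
0.8749|0⟩ - 0.4843|1⟩

H² = I, so H^5 = H: a single Hadamard. With (a, b) = (0.2762, 0.9611), H gives ((a + b)/√2, (a − b)/√2) = (0.8749, -0.4843).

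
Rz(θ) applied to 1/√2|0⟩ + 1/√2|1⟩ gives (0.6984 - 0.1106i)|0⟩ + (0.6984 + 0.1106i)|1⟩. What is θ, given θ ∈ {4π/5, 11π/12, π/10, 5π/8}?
π/10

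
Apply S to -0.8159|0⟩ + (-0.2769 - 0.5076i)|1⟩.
-0.8159|0⟩ + (0.5076 - 0.2769i)|1⟩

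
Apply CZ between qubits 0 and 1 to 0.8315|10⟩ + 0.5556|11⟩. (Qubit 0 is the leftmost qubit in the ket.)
0.8315|10⟩ - 0.5556|11⟩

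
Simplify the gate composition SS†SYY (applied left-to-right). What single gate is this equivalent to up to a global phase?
S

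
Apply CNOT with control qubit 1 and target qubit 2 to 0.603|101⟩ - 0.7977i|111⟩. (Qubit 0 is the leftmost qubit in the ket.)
0.603|101⟩ - 0.7977i|110⟩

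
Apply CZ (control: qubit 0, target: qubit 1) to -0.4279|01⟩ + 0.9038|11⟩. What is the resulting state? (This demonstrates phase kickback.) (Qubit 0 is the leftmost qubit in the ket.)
-0.4279|01⟩ - 0.9038|11⟩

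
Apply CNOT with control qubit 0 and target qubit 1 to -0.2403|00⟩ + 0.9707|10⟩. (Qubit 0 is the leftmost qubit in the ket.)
-0.2403|00⟩ + 0.9707|11⟩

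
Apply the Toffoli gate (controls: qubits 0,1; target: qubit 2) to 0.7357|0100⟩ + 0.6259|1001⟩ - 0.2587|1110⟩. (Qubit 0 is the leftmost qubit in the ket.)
0.7357|0100⟩ + 0.6259|1001⟩ - 0.2587|1100⟩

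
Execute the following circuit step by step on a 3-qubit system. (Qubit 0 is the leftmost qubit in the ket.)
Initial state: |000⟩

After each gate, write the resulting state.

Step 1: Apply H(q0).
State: 1/√2|000⟩ + 1/√2|100⟩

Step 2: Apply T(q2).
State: 1/√2|000⟩ + 1/√2|100⟩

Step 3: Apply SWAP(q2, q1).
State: 1/√2|000⟩ + 1/√2|100⟩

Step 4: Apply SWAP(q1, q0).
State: 1/√2|000⟩ + 1/√2|010⟩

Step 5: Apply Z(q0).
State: 1/√2|000⟩ + 1/√2|010⟩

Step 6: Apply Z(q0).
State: 1/√2|000⟩ + 1/√2|010⟩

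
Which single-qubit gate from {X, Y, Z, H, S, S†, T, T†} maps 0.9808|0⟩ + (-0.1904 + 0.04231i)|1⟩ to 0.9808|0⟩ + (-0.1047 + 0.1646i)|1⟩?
T†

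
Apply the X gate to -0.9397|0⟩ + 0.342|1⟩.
0.342|0⟩ - 0.9397|1⟩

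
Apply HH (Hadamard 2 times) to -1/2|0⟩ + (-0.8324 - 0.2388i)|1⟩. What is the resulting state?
-1/2|0⟩ + (-0.8324 - 0.2388i)|1⟩

H² = I, so an even number of Hadamards cancels: H^2 = I and the state is unchanged.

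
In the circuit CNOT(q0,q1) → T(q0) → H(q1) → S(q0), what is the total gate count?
4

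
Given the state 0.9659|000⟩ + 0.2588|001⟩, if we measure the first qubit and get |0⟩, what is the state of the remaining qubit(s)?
0.9659|00⟩ + 0.2588|01⟩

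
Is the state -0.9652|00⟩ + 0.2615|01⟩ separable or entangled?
Separable

Writing the state as a|00⟩ + b|01⟩ + c|10⟩ + d|11⟩, it is a product state iff ad − bc = 0.
Here (a, b, c, d) = (-0.9652, 0.2615, 0, 0): ad − bc = (-0.9652)(0) − (0.2615)(0) = 0, so the state is separable.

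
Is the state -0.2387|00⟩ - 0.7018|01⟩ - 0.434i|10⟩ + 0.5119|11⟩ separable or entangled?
Entangled

Writing the state as a|00⟩ + b|01⟩ + c|10⟩ + d|11⟩, it is a product state iff ad − bc = 0.
Here (a, b, c, d) = (-0.2387, -0.7018, -0.434i, 0.5119): ad − bc = (-0.2387)(0.5119) − (-0.7018)(-0.434i) = (-0.1222 - 0.3046i) ≠ 0, so the state is entangled.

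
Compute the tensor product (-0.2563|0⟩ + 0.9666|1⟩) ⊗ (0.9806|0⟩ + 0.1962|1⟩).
-0.2513|00⟩ - 0.05029|01⟩ + 0.9478|10⟩ + 0.1896|11⟩

amp(|b₁b₂…⟩) = product of the factor amplitudes for bits b₁, b₂, …; only kets whose every factor amplitude is nonzero survive.
|00⟩: (-0.2563)(0.9806) = -0.2513
|01⟩: (-0.2563)(0.1962) = -0.05029
|10⟩: (0.9666)(0.9806) = 0.9478
|11⟩: (0.9666)(0.1962) = 0.1896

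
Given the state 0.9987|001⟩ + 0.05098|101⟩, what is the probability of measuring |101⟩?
0.002599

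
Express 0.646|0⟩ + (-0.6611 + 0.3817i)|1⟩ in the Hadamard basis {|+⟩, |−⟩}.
(-0.01068 + 0.2699i)|+⟩ + (0.9243 - 0.2699i)|−⟩

With |ψ⟩ = α|0⟩ + β|1⟩, the Hadamard-basis coefficients are ⟨+|ψ⟩ = (α + β)/√2 and ⟨−|ψ⟩ = (α − β)/√2.
Here α = 0.646, β = (-0.6611 + 0.3817i): (α + β)/√2 = (-0.01068 + 0.2699i), (α − β)/√2 = (0.9243 - 0.2699i).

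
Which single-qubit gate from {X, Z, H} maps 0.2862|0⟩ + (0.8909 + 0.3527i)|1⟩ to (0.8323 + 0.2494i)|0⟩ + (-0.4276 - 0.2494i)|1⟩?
H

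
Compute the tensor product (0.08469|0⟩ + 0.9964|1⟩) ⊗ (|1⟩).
0.08469|01⟩ + 0.9964|11⟩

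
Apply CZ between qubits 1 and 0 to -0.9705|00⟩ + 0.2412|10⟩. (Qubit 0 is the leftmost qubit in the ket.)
-0.9705|00⟩ + 0.2412|10⟩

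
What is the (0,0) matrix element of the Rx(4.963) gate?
-0.7899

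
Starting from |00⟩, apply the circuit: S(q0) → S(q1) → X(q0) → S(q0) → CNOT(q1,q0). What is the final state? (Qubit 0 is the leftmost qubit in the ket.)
i|10⟩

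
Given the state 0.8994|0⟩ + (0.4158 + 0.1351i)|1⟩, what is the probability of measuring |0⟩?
0.8089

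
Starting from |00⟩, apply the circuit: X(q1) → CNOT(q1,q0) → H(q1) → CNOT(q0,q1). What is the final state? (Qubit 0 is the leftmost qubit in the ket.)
-1/√2|10⟩ + 1/√2|11⟩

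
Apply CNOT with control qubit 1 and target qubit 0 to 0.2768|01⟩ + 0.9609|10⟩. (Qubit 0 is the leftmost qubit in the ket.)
0.9609|10⟩ + 0.2768|11⟩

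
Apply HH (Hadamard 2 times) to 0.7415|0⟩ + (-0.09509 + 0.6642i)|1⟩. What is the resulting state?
0.7415|0⟩ + (-0.09509 + 0.6642i)|1⟩

H² = I, so an even number of Hadamards cancels: H^2 = I and the state is unchanged.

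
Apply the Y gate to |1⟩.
-i|0⟩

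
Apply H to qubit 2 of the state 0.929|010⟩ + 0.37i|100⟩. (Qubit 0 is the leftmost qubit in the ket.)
0.6569|010⟩ + 0.6569|011⟩ + 0.2616i|100⟩ + 0.2616i|101⟩

H on qubit 2 mixes each pair of kets that differ only in qubit 2: amplitudes (a, b) of (|…0…⟩, |…1…⟩) become ((a + b)/√2, (a − b)/√2). Kets absent from the input have amplitude 0.
(|010⟩, |011⟩): (a, b) = (0.929, 0) → (0.6569, 0.6569)
(|100⟩, |101⟩): (a, b) = (0.37i, 0) → (0.2616i, 0.2616i)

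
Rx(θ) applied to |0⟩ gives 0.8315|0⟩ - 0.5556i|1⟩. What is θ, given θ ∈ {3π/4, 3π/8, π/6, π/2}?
3π/8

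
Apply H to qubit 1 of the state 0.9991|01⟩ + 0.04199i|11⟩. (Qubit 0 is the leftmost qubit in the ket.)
0.7065|00⟩ - 0.7065|01⟩ + 0.02969i|10⟩ - 0.02969i|11⟩

H on qubit 1 mixes each pair of kets that differ only in qubit 1: amplitudes (a, b) of (|…0…⟩, |…1…⟩) become ((a + b)/√2, (a − b)/√2). Kets absent from the input have amplitude 0.
(|00⟩, |01⟩): (a, b) = (0, 0.9991) → (0.7065, -0.7065)
(|10⟩, |11⟩): (a, b) = (0, 0.04199i) → (0.02969i, -0.02969i)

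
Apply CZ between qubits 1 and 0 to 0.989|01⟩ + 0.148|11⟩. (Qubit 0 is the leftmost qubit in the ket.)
0.989|01⟩ - 0.148|11⟩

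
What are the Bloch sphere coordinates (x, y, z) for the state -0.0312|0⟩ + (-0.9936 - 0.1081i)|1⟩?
(0.062, 0.006745, -0.998)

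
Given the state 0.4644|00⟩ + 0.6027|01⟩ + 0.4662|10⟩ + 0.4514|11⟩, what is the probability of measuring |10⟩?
0.2173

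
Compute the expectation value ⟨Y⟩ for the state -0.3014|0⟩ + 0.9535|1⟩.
0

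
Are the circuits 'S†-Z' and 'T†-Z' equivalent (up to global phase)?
No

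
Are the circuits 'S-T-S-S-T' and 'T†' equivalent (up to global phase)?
No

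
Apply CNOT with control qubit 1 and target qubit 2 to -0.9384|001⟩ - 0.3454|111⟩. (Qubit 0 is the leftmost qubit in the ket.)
-0.9384|001⟩ - 0.3454|110⟩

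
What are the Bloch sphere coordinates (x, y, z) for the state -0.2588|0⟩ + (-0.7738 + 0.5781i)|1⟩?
(0.4005, -0.2992, -0.866)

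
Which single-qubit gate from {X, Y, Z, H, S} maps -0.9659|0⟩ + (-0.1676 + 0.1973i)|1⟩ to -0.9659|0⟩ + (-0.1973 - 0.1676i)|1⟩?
S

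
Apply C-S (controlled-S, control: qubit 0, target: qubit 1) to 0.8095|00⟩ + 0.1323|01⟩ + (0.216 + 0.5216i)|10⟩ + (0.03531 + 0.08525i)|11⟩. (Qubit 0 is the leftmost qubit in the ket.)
0.8095|00⟩ + 0.1323|01⟩ + (0.216 + 0.5216i)|10⟩ + (-0.08525 + 0.03531i)|11⟩

C-S leaves the control-|0⟩ kets |00⟩, |01⟩ unchanged and applies S to qubit 1 on the control-|1⟩ pair (|10⟩, |11⟩).
S = [[1, 0], [0, i]].
With a = amp(|10⟩) = (0.216 + 0.5216i) and b = amp(|11⟩) = (0.03531 + 0.08525i):
new amp(|10⟩) = (1)·a = (0.216 + 0.5216i)
new amp(|11⟩) = (i)·b = (-0.08525 + 0.03531i)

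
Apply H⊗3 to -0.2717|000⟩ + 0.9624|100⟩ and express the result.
0.2442|000⟩ + 0.2442|001⟩ + 0.2442|010⟩ + 0.2442|011⟩ - 0.4363|100⟩ - 0.4363|101⟩ - 0.4363|110⟩ - 0.4363|111⟩

H⊗3 gives amp(|y⟩) = (1/2√2) Σ_x (−1)^(x·y) amp(|x⟩), where x·y is the number of positions in which both x and y have a 1.
|000⟩: (-0.2717 + 0.9624)/(2√2) = 0.2442
|001⟩: (-0.2717 + 0.9624)/(2√2) = 0.2442
|010⟩: (-0.2717 + 0.9624)/(2√2) = 0.2442
|011⟩: (-0.2717 + 0.9624)/(2√2) = 0.2442
|100⟩: (-0.2717 - 0.9624)/(2√2) = -0.4363
|101⟩: (-0.2717 - 0.9624)/(2√2) = -0.4363
|110⟩: (-0.2717 - 0.9624)/(2√2) = -0.4363
|111⟩: (-0.2717 - 0.9624)/(2√2) = -0.4363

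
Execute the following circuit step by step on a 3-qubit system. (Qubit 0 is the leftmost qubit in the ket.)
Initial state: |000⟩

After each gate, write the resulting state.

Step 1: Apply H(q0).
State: 1/√2|000⟩ + 1/√2|100⟩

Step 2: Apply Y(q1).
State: (1/√2)i|010⟩ + (1/√2)i|110⟩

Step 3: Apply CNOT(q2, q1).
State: (1/√2)i|010⟩ + (1/√2)i|110⟩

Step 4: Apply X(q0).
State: (1/√2)i|010⟩ + (1/√2)i|110⟩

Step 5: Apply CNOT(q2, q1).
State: (1/√2)i|010⟩ + (1/√2)i|110⟩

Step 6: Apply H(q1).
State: (1/2)i|000⟩ - (1/2)i|010⟩ + (1/2)i|100⟩ - (1/2)i|110⟩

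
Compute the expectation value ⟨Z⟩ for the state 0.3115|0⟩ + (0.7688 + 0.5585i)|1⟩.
-0.8059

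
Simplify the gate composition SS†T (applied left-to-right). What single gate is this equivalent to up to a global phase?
T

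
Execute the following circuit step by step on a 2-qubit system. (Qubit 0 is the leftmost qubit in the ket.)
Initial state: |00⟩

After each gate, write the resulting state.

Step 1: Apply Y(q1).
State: i|01⟩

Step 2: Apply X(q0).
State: i|11⟩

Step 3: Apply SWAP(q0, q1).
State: i|11⟩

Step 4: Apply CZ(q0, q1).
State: -i|11⟩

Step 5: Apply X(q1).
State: -i|10⟩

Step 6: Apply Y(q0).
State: -|00⟩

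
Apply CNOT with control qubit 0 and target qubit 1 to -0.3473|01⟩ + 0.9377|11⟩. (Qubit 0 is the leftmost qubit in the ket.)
-0.3473|01⟩ + 0.9377|10⟩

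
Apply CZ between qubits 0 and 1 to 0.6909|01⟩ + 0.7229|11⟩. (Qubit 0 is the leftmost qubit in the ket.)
0.6909|01⟩ - 0.7229|11⟩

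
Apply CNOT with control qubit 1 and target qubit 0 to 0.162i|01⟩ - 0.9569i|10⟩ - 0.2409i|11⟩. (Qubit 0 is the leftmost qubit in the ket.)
-0.2409i|01⟩ - 0.9569i|10⟩ + 0.162i|11⟩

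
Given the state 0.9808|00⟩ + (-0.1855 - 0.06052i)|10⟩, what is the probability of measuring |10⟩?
0.03807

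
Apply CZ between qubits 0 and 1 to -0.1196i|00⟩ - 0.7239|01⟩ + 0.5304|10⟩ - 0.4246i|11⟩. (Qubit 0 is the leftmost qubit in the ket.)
-0.1196i|00⟩ - 0.7239|01⟩ + 0.5304|10⟩ + 0.4246i|11⟩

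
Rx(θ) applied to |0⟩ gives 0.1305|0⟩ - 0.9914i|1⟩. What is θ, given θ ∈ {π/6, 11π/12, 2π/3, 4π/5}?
11π/12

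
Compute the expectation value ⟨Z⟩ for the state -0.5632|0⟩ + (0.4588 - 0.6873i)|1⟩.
-0.3657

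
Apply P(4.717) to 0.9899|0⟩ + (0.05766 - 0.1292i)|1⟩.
0.9899|0⟩ + (-0.1289 - 0.05826i)|1⟩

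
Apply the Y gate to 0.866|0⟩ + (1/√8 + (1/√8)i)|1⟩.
(1/√8 - (1/√8)i)|0⟩ + 0.866i|1⟩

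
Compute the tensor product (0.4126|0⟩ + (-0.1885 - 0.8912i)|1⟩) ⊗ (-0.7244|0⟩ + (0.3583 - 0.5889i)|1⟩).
-0.2989|00⟩ + (0.1478 - 0.243i)|01⟩ + (0.1365 + 0.6456i)|10⟩ + (-0.5924 - 0.2083i)|11⟩

amp(|b₁b₂…⟩) = product of the factor amplitudes for bits b₁, b₂, …; only kets whose every factor amplitude is nonzero survive.
|00⟩: (0.4126)(-0.7244) = -0.2989
|01⟩: (0.4126)(0.3583 - 0.5889i) = (0.1478 - 0.243i)
|10⟩: (-0.1885 - 0.8912i)(-0.7244) = (0.1365 + 0.6456i)
|11⟩: (-0.1885 - 0.8912i)(0.3583 - 0.5889i) = (-0.5924 - 0.2083i)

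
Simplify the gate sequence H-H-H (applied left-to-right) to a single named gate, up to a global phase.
H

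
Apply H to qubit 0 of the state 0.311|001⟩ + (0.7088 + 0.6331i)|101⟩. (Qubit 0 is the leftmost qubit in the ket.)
(0.7211 + 0.4477i)|001⟩ + (-0.2813 - 0.4477i)|101⟩

H on qubit 0 mixes each pair of kets that differ only in qubit 0: amplitudes (a, b) of (|…0…⟩, |…1…⟩) become ((a + b)/√2, (a − b)/√2). Kets absent from the input have amplitude 0.
(|001⟩, |101⟩): (a, b) = (0.311, (0.7088 + 0.6331i)) → ((0.7211 + 0.4477i), (-0.2813 - 0.4477i))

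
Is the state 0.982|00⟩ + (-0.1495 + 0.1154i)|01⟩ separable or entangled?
Separable

Writing the state as a|00⟩ + b|01⟩ + c|10⟩ + d|11⟩, it is a product state iff ad − bc = 0.
Here (a, b, c, d) = (0.982, (-0.1495 + 0.1154i), 0, 0): ad − bc = (0.982)(0) − (-0.1495 + 0.1154i)(0) = 0, so the state is separable.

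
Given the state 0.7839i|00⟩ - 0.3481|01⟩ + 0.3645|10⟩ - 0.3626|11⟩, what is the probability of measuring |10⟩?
0.1329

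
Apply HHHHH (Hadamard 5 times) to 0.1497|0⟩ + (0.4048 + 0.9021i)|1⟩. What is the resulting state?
(0.3921 + 0.6379i)|0⟩ + (-0.1804 - 0.6379i)|1⟩

H² = I, so H^5 = H: a single Hadamard. With (a, b) = (0.1497, (0.4048 + 0.9021i)), H gives ((a + b)/√2, (a − b)/√2) = ((0.3921 + 0.6379i), (-0.1804 - 0.6379i)).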